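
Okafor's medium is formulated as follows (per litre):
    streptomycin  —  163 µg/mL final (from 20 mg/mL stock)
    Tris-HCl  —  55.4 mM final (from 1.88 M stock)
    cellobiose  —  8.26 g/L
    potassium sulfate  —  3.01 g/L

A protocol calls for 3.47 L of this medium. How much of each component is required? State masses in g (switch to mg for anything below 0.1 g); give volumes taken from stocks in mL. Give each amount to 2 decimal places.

streptomycin 28.28 mL; Tris-HCl 102.25 mL; cellobiose 28.66 g; potassium sulfate 10.44 g

Scale factor relative to 1 L: 3.47.
streptomycin: C1V1 = C2V2 → 163 µg/mL × 3470 mL ÷ 20000 µg/mL = 28.28 mL
Tris-HCl: V = C2·V2/C1 = 55.4 mM × 3470 mL ÷ 1880 mM = 102.25 mL
cellobiose: 8.26 g/L × 3.47 L = 28.66 g
potassium sulfate: 3.01 g/L × 3.47 L = 10.44 g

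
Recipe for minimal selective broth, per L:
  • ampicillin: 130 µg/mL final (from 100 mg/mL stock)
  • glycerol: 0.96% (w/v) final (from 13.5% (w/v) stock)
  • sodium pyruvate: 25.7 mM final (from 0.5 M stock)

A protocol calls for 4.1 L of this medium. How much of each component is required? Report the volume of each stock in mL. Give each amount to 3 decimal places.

Working volume: 4.1 L.
ampicillin: C1V1 = C2V2 → 130 µg/mL × 4100 mL ÷ 100000 µg/mL = 5.330 mL
glycerol: V = C2·V2/C1 = 0.96% ÷ 13.5% × 4100 mL = 291.556 mL
sodium pyruvate: dilute stock: 25.7 mM × 4100 mL ÷ 500 mM = 210.740 mL

ampicillin 5.330 mL; glycerol 291.556 mL; sodium pyruvate 210.740 mL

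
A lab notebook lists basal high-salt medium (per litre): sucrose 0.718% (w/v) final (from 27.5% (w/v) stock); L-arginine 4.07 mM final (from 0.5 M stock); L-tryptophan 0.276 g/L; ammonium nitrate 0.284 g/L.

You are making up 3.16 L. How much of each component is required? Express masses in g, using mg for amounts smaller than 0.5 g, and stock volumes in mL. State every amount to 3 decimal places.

Working volume: 3.16 L.
sucrose: C1V1 = C2V2 → 0.718% ÷ 27.5% × 3160 mL = 82.505 mL
L-arginine: dilute stock: 4.07 mM × 3160 mL ÷ 500 mM = 25.722 mL
L-tryptophan: 0.276 g/L × 3.16 L = 0.872 g
ammonium nitrate: 0.284 g/L × 3.16 L = 0.897 g

sucrose 82.505 mL; L-arginine 25.722 mL; L-tryptophan 0.872 g; ammonium nitrate 0.897 g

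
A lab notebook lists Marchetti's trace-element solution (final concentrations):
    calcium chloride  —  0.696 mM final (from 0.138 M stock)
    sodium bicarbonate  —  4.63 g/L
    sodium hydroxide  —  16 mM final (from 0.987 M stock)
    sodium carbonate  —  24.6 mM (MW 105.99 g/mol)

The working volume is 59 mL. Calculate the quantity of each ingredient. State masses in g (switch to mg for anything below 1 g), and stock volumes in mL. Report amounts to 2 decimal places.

Scale factor relative to 1 L: 0.059.
calcium chloride: V = C2·V2/C1 = 0.696 mM × 59 mL ÷ 138 mM = 0.30 mL
sodium bicarbonate: 4.63 g/L × 0.059 L = 0.27317 g = 273.17 mg
sodium hydroxide: V = C2·V2/C1 = 16 mM × 59 mL ÷ 987 mM = 0.96 mL
sodium carbonate: 24.6 mmol/L × 105.99 mg/mmol × 0.059 L = 153.83 mg

calcium chloride 0.30 mL; sodium bicarbonate 273.17 mg; sodium hydroxide 0.96 mL; sodium carbonate 153.83 mg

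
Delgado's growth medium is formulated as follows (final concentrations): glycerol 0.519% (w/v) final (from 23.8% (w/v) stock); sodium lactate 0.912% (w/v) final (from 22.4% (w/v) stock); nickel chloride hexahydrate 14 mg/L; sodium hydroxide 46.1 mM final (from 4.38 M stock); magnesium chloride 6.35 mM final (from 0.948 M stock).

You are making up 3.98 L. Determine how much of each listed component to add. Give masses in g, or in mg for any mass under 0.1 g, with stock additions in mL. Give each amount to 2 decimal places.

Working volume: 3.98 L.
glycerol: dilute stock: 0.519% ÷ 23.8% × 3980 mL = 86.79 mL
sodium lactate: V = C2·V2/C1 = 0.912% ÷ 22.4% × 3980 mL = 162.04 mL
nickel chloride hexahydrate: 14 mg/L × 3.98 L = 55.72 mg
sodium hydroxide: V = C2·V2/C1 = 46.1 mM × 3980 mL ÷ 4380 mM = 41.89 mL
magnesium chloride: dilute stock: 6.35 mM × 3980 mL ÷ 948 mM = 26.66 mL

glycerol 86.79 mL; sodium lactate 162.04 mL; nickel chloride hexahydrate 55.72 mg; sodium hydroxide 41.89 mL; magnesium chloride 26.66 mL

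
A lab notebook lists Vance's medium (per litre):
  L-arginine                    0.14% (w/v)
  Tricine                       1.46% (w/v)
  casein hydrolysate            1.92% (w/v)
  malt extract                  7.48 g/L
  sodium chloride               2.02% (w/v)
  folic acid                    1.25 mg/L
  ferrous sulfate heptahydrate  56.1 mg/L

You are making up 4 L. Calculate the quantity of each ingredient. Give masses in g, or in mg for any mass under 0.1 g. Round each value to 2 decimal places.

Working volume: 4 L.
L-arginine: 0.14% w/v = 1.4 g/L → 1.4 × 4 L = 5.60 g
Tricine: 1.46 g per 100 mL × 4000 mL ÷ 100 = 58.40 g
casein hydrolysate: 1.92 g per 100 mL × 4000 mL ÷ 100 = 76.80 g
malt extract: 7.48 g/L × 4 L = 29.92 g
sodium chloride: 2.02% w/v = 20.2 g/L → 20.2 × 4 L = 80.80 g
folic acid: 1.25 mg/L × 4 L = 5.00 mg
ferrous sulfate heptahydrate: 56.1 mg/L × 4 L = 224.4 mg = 0.22 g

L-arginine 5.60 g; Tricine 58.40 g; casein hydrolysate 76.80 g; malt extract 29.92 g; sodium chloride 80.80 g; folic acid 5.00 mg; ferrous sulfate heptahydrate 0.22 g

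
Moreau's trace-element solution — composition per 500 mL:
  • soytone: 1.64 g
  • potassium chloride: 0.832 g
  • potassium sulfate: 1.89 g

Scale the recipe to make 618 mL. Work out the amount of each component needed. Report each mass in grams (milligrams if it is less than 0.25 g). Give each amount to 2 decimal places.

Ratio of target to recipe volume: 618 / 500 = 1.236.
soytone: 1.64 g × (618 mL / 500 mL) = 2.03 g
potassium chloride: 0.832 g × (618 mL / 500 mL) = 1.03 g
potassium sulfate: 1.89 g × (618 mL / 500 mL) = 2.34 g

soytone 2.03 g; potassium chloride 1.03 g; potassium sulfate 2.34 g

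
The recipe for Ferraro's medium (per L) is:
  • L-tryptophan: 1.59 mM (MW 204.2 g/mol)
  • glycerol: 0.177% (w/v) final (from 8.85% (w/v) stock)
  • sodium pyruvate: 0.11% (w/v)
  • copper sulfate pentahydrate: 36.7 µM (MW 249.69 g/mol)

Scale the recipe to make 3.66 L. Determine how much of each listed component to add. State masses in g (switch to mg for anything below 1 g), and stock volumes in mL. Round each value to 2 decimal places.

Scale factor relative to 1 L: 3.66.
L-tryptophan: 1.59 mmol/L × 204.2 g/mol × 3.66 L ÷ 1000 = 1.19 g
glycerol: C1V1 = C2V2 → 0.177% ÷ 8.85% × 3660 mL = 73.20 mL
sodium pyruvate: 0.11 g per 100 mL × 3660 mL ÷ 100 = 4.03 g
copper sulfate pentahydrate: 36.7 µmol/L × 249.69 g/mol × 3.66 L ÷ 1000 = 33.54 mg

L-tryptophan 1.19 g; glycerol 73.20 mL; sodium pyruvate 4.03 g; copper sulfate pentahydrate 33.54 mg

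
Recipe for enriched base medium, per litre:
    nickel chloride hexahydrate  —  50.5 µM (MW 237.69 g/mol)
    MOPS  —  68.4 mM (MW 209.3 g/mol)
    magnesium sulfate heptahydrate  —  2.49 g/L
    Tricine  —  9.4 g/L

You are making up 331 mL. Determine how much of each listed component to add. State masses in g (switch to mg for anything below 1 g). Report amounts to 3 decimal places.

nickel chloride hexahydrate 3.973 mg; MOPS 4.739 g; magnesium sulfate heptahydrate 824.190 mg; Tricine 3.111 g

Scale factor relative to 1 L: 0.331.
nickel chloride hexahydrate: 50.5 µmol/L × 237.69 g/mol × 0.331 L ÷ 1000 = 3.973 mg
MOPS: 68.4 mmol/L × 209.3 g/mol × 0.331 L ÷ 1000 = 4.739 g
magnesium sulfate heptahydrate: 2.49 g/L × 0.331 L = 0.82419 g = 824.190 mg
Tricine: 9.4 g/L × 0.331 L = 3.111 g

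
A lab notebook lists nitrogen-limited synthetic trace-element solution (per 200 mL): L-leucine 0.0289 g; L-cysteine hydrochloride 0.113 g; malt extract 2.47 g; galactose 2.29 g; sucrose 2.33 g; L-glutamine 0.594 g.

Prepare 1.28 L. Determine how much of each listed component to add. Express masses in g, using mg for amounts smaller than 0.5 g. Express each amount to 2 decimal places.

Ratio of target to recipe volume: 1280 / 200 = 6.4.
L-leucine: 0.0289 g × (1280 mL / 200 mL) = 0.18496 g = 184.96 mg
L-cysteine hydrochloride: 0.113 g × (1280 mL / 200 mL) = 0.72 g
malt extract: 2.47 g × (1280 mL / 200 mL) = 15.81 g
galactose: 2.29 g × (1280 mL / 200 mL) = 14.66 g
sucrose: 2.33 g × (1280 mL / 200 mL) = 14.91 g
L-glutamine: 0.594 g × (1280 mL / 200 mL) = 3.80 g

L-leucine 184.96 mg; L-cysteine hydrochloride 0.72 g; malt extract 15.81 g; galactose 14.66 g; sucrose 14.91 g; L-glutamine 3.80 g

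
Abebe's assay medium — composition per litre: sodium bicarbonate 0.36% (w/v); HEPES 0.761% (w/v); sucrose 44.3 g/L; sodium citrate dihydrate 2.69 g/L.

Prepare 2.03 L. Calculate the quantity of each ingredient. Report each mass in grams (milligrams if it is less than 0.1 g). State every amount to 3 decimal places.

Working volume: 2.03 L.
sodium bicarbonate: 0.36 g per 100 mL × 2030 mL ÷ 100 = 7.308 g
HEPES: 0.761% w/v = 7.61 g/L → 7.61 × 2.03 L = 15.448 g
sucrose: 44.3 g/L × 2.03 L = 89.929 g
sodium citrate dihydrate: 2.69 g/L × 2.03 L = 5.461 g

sodium bicarbonate 7.308 g; HEPES 15.448 g; sucrose 89.929 g; sodium citrate dihydrate 5.461 g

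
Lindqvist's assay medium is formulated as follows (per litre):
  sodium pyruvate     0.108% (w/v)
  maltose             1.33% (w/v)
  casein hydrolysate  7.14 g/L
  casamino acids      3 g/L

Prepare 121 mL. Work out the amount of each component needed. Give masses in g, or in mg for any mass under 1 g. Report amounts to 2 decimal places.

sodium pyruvate 130.68 mg; maltose 1.61 g; casein hydrolysate 863.94 mg; casamino acids 363.00 mg

Target volume = 121 mL = 0.121 L.
sodium pyruvate: 0.108 g per 100 mL × 121 mL ÷ 100 = 0.13068 g = 130.68 mg
maltose: 1.33 g per 100 mL × 121 mL ÷ 100 = 1.61 g
casein hydrolysate: 7.14 g/L × 0.121 L = 0.86394 g = 863.94 mg
casamino acids: 3 g/L × 0.121 L = 0.363 g = 363.00 mg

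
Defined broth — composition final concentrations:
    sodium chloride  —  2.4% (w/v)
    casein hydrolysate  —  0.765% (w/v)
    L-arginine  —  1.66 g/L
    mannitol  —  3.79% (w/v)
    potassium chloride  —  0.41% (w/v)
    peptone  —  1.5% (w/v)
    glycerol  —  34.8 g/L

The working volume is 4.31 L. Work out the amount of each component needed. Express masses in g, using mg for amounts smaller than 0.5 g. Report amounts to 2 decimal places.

Scale factor relative to 1 L: 4.31.
sodium chloride: 2.4% w/v = 24 g/L → 24 × 4.31 L = 103.44 g
casein hydrolysate: 0.765% w/v = 7.65 g/L → 7.65 × 4.31 L = 32.97 g
L-arginine: 1.66 g/L × 4.31 L = 7.15 g
mannitol: 3.79 g per 100 mL × 4310 mL ÷ 100 = 163.35 g
potassium chloride: 0.41% w/v = 4.1 g/L → 4.1 × 4.31 L = 17.67 g
peptone: 1.5 g per 100 mL × 4310 mL ÷ 100 = 64.65 g
glycerol: 34.8 g/L × 4.31 L = 149.99 g

sodium chloride 103.44 g; casein hydrolysate 32.97 g; L-arginine 7.15 g; mannitol 163.35 g; potassium chloride 17.67 g; peptone 64.65 g; glycerol 149.99 g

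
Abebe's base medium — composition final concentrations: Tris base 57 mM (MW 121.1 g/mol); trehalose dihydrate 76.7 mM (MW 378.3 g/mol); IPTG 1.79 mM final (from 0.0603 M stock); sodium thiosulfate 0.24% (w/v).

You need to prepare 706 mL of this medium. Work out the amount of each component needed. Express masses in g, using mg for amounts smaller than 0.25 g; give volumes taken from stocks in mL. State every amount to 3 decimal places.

Working volume: 706 mL = 0.706 L.
Tris base: 57 mmol/L × 121.1 g/mol × 0.706 L ÷ 1000 = 4.873 g
trehalose dihydrate: 76.7 mmol/L × 378.3 g/mol × 0.706 L ÷ 1000 = 20.485 g
IPTG: dilute stock: 1.79 mM × 706 mL ÷ 60.3 mM = 20.958 mL
sodium thiosulfate: 0.24 g per 100 mL × 706 mL ÷ 100 = 1.694 g

Tris base 4.873 g; trehalose dihydrate 20.485 g; IPTG 20.958 mL; sodium thiosulfate 1.694 g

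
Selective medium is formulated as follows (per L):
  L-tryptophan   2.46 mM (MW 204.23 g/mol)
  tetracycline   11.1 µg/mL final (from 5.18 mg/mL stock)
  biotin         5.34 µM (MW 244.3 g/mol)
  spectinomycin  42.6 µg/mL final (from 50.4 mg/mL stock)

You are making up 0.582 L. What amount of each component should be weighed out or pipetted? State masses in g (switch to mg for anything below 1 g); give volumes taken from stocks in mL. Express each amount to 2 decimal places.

L-tryptophan 292.40 mg; tetracycline 1.25 mL; biotin 0.76 mg; spectinomycin 0.49 mL

Scale factor relative to 1 L: 0.582.
L-tryptophan: 2.46 mmol/L × 204.23 mg/mmol × 0.582 L = 292.40 mg
tetracycline: C1V1 = C2V2 → 11.1 µg/mL × 582 mL ÷ 5180 µg/mL = 1.25 mL
biotin: 5.34 µmol/L × 244.3 g/mol × 0.582 L ÷ 1000 = 0.76 mg
spectinomycin: C1V1 = C2V2 → 42.6 µg/mL × 582 mL ÷ 50400 µg/mL = 0.49 mL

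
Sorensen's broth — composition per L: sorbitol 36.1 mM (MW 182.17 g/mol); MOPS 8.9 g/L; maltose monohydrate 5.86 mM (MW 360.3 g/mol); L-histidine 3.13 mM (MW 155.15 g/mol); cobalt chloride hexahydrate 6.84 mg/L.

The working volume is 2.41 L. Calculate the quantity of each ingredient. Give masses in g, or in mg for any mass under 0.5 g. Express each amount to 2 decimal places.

Scale factor relative to 1 L: 2.41.
sorbitol: 36.1 mmol/L × 182.17 g/mol × 2.41 L ÷ 1000 = 15.85 g
MOPS: 8.9 g/L × 2.41 L = 21.45 g
maltose monohydrate: 5.86 mmol/L × 360.3 g/mol × 2.41 L ÷ 1000 = 5.09 g
L-histidine: 3.13 mmol/L × 155.15 g/mol × 2.41 L ÷ 1000 = 1.17 g
cobalt chloride hexahydrate: 6.84 mg/L × 2.41 L = 16.48 mg

sorbitol 15.85 g; MOPS 21.45 g; maltose monohydrate 5.09 g; L-histidine 1.17 g; cobalt chloride hexahydrate 16.48 mg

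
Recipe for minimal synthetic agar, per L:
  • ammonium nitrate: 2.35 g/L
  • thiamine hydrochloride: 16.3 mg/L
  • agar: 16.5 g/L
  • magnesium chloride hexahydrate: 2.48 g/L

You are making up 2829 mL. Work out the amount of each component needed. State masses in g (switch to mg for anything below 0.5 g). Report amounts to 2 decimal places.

Working volume: 2829 mL = 2.829 L.
ammonium nitrate: 2.35 g/L × 2.829 L = 6.65 g
thiamine hydrochloride: 16.3 mg/L × 2.829 L = 46.11 mg
agar: 16.5 g/L × 2.829 L = 46.68 g
magnesium chloride hexahydrate: 2.48 g/L × 2.829 L = 7.02 g

ammonium nitrate 6.65 g; thiamine hydrochloride 46.11 mg; agar 46.68 g; magnesium chloride hexahydrate 7.02 g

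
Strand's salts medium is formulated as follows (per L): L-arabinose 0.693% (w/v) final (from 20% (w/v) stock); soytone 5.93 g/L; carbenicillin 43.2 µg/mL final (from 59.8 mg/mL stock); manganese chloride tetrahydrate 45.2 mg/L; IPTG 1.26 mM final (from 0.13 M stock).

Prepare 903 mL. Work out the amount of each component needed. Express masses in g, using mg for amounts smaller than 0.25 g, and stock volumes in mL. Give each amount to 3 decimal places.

L-arabinose 31.289 mL; soytone 5.355 g; carbenicillin 0.652 mL; manganese chloride tetrahydrate 40.816 mg; IPTG 8.752 mL

Target volume = 903 mL = 0.903 L.
L-arabinose: V = C2·V2/C1 = 0.693% ÷ 20% × 903 mL = 31.289 mL
soytone: 5.93 g/L × 0.903 L = 5.355 g
carbenicillin: V = C2·V2/C1 = 43.2 µg/mL × 903 mL ÷ 59800 µg/mL = 0.652 mL
manganese chloride tetrahydrate: 45.2 mg/L × 0.903 L = 40.816 mg
IPTG: C1V1 = C2V2 → 1.26 mM × 903 mL ÷ 130 mM = 8.752 mL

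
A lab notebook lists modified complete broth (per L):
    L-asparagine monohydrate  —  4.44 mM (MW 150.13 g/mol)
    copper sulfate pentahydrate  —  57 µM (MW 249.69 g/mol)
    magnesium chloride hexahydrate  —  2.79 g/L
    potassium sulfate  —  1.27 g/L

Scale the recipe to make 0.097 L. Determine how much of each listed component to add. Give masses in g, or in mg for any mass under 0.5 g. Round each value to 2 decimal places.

L-asparagine monohydrate 64.66 mg; copper sulfate pentahydrate 1.38 mg; magnesium chloride hexahydrate 270.63 mg; potassium sulfate 123.19 mg

Scale factor relative to 1 L: 0.097.
L-asparagine monohydrate: 4.44 mmol/L × 150.13 mg/mmol × 0.097 L = 64.66 mg
copper sulfate pentahydrate: 57 µmol/L × 249.69 g/mol × 0.097 L ÷ 1000 = 1.38 mg
magnesium chloride hexahydrate: 2.79 g/L × 0.097 L = 0.27063 g = 270.63 mg
potassium sulfate: 1.27 g/L × 0.097 L = 0.12319 g = 123.19 mg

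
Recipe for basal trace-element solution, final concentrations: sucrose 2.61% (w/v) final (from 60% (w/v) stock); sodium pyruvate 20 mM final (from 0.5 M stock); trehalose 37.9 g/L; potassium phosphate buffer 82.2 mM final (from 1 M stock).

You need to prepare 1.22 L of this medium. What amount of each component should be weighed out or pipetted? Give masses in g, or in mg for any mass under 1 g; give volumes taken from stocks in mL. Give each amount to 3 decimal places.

sucrose 53.070 mL; sodium pyruvate 48.800 mL; trehalose 46.238 g; potassium phosphate buffer 100.284 mL

Scale factor relative to 1 L: 1.22.
sucrose: V = C2·V2/C1 = 2.61% ÷ 60% × 1220 mL = 53.070 mL
sodium pyruvate: dilute stock: 20 mM × 1220 mL ÷ 500 mM = 48.800 mL
trehalose: 37.9 g/L × 1.22 L = 46.238 g
potassium phosphate buffer: C1V1 = C2V2 → 82.2 mM × 1220 mL ÷ 1000 mM = 100.284 mL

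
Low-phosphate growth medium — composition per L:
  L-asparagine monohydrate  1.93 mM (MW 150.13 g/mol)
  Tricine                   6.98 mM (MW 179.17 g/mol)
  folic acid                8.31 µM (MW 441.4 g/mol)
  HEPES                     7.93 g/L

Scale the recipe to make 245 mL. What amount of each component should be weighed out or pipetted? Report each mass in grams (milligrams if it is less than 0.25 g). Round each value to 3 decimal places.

Target volume = 245 mL = 0.245 L.
L-asparagine monohydrate: 1.93 mmol/L × 150.13 mg/mmol × 0.245 L = 70.989 mg
Tricine: 6.98 mmol/L × 179.17 g/mol × 0.245 L ÷ 1000 = 0.306 g
folic acid: 8.31 µmol/L × 441.4 g/mol × 0.245 L ÷ 1000 = 0.899 mg
HEPES: 7.93 g/L × 0.245 L = 1.943 g

L-asparagine monohydrate 70.989 mg; Tricine 0.306 g; folic acid 0.899 mg; HEPES 1.943 g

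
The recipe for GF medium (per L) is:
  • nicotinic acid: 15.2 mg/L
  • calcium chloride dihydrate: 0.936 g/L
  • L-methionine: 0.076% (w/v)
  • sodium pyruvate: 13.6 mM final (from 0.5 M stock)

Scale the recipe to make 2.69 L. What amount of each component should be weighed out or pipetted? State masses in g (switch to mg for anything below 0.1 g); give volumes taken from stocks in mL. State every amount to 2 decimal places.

Working volume: 2.69 L.
nicotinic acid: 15.2 mg/L × 2.69 L = 40.89 mg
calcium chloride dihydrate: 0.936 g/L × 2.69 L = 2.52 g
L-methionine: 0.076 g per 100 mL × 2690 mL ÷ 100 = 2.04 g
sodium pyruvate: C1V1 = C2V2 → 13.6 mM × 2690 mL ÷ 500 mM = 73.17 mL

nicotinic acid 40.89 mg; calcium chloride dihydrate 2.52 g; L-methionine 2.04 g; sodium pyruvate 73.17 mL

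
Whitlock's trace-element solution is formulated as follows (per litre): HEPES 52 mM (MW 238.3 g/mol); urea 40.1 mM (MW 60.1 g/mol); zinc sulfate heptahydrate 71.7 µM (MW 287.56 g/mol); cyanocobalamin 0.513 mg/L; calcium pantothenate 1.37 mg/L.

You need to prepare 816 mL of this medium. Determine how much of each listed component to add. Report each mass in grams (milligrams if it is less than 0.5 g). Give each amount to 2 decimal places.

Working volume: 816 mL = 0.816 L.
HEPES: 52 mmol/L × 238.3 g/mol × 0.816 L ÷ 1000 = 10.11 g
urea: 40.1 mmol/L × 60.1 g/mol × 0.816 L ÷ 1000 = 1.97 g
zinc sulfate heptahydrate: 71.7 µmol/L × 287.56 g/mol × 0.816 L ÷ 1000 = 16.82 mg
cyanocobalamin: 0.513 mg/L × 0.816 L = 0.42 mg
calcium pantothenate: 1.37 mg/L × 0.816 L = 1.12 mg

HEPES 10.11 g; urea 1.97 g; zinc sulfate heptahydrate 16.82 mg; cyanocobalamin 0.42 mg; calcium pantothenate 1.12 mg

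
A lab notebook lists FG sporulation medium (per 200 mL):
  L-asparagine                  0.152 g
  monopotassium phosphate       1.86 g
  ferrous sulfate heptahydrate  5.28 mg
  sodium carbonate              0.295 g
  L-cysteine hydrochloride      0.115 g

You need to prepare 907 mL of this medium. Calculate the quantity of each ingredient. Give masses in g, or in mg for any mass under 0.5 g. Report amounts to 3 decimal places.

L-asparagine 0.689 g; monopotassium phosphate 8.435 g; ferrous sulfate heptahydrate 23.945 mg; sodium carbonate 1.338 g; L-cysteine hydrochloride 0.522 g

Scale factor = 907 mL / 200 mL = 4.535.
L-asparagine: 0.152 g × (907 mL / 200 mL) = 0.689 g
monopotassium phosphate: 1.86 g × (907 mL / 200 mL) = 8.435 g
ferrous sulfate heptahydrate: 5.28 mg × (907 mL / 200 mL) = 23.945 mg
sodium carbonate: 0.295 g × (907 mL / 200 mL) = 1.338 g
L-cysteine hydrochloride: 0.115 g × (907 mL / 200 mL) = 0.522 g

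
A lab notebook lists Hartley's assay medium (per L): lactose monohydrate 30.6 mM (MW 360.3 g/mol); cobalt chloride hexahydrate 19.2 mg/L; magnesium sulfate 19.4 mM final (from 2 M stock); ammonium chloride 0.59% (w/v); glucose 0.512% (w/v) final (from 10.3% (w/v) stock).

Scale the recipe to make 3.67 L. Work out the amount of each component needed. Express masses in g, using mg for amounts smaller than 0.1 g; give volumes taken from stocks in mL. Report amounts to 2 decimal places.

lactose monohydrate 40.46 g; cobalt chloride hexahydrate 70.46 mg; magnesium sulfate 35.60 mL; ammonium chloride 21.65 g; glucose 182.43 mL

Working volume: 3.67 L.
lactose monohydrate: 30.6 mmol/L × 360.3 g/mol × 3.67 L ÷ 1000 = 40.46 g
cobalt chloride hexahydrate: 19.2 mg/L × 3.67 L = 70.46 mg
magnesium sulfate: dilute stock: 19.4 mM × 3670 mL ÷ 2000 mM = 35.60 mL
ammonium chloride: 0.59 g per 100 mL × 3670 mL ÷ 100 = 21.65 g
glucose: dilute stock: 0.512% ÷ 10.3% × 3670 mL = 182.43 mL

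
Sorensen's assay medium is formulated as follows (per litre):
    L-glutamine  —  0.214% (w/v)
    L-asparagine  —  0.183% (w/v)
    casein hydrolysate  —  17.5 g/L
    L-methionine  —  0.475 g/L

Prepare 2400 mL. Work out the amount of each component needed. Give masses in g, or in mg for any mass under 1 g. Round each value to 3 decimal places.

L-glutamine 5.136 g; L-asparagine 4.392 g; casein hydrolysate 42.000 g; L-methionine 1.140 g

Scale factor relative to 1 L: 2.4.
L-glutamine: 0.214 g per 100 mL × 2400 mL ÷ 100 = 5.136 g
L-asparagine: 0.183 g per 100 mL × 2400 mL ÷ 100 = 4.392 g
casein hydrolysate: 17.5 g/L × 2.4 L = 42.000 g
L-methionine: 0.475 g/L × 2.4 L = 1.140 g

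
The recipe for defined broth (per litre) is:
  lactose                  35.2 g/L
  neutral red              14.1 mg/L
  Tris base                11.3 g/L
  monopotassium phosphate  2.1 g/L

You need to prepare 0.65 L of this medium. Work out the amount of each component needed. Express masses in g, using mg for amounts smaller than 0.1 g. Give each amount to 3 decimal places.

Working volume: 0.65 L.
lactose: 35.2 g/L × 0.65 L = 22.880 g
neutral red: 14.1 mg/L × 0.65 L = 9.165 mg
Tris base: 11.3 g/L × 0.65 L = 7.345 g
monopotassium phosphate: 2.1 g/L × 0.65 L = 1.365 g

lactose 22.880 g; neutral red 9.165 mg; Tris base 7.345 g; monopotassium phosphate 1.365 g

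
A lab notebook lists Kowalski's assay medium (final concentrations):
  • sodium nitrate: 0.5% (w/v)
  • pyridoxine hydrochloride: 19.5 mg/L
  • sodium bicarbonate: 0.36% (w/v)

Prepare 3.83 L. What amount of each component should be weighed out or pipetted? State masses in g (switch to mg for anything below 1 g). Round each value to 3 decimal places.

sodium nitrate 19.150 g; pyridoxine hydrochloride 74.685 mg; sodium bicarbonate 13.788 g

Working volume: 3.83 L.
sodium nitrate: 0.5% w/v = 5 g/L → 5 × 3.83 L = 19.150 g
pyridoxine hydrochloride: 19.5 mg/L × 3.83 L = 74.685 mg
sodium bicarbonate: 0.36% w/v = 3.6 g/L → 3.6 × 3.83 L = 13.788 g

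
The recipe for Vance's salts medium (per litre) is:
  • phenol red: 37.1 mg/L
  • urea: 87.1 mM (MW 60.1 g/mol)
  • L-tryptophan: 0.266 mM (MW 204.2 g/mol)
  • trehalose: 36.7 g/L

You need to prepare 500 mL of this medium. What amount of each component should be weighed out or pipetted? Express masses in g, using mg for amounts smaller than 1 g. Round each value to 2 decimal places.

Scale factor relative to 1 L: 0.5.
phenol red: 37.1 mg/L × 0.5 L = 18.55 mg
urea: 87.1 mmol/L × 60.1 g/mol × 0.5 L ÷ 1000 = 2.62 g
L-tryptophan: 0.266 mmol/L × 204.2 mg/mmol × 0.5 L = 27.16 mg
trehalose: 36.7 g/L × 0.5 L = 18.35 g

phenol red 18.55 mg; urea 2.62 g; L-tryptophan 27.16 mg; trehalose 18.35 g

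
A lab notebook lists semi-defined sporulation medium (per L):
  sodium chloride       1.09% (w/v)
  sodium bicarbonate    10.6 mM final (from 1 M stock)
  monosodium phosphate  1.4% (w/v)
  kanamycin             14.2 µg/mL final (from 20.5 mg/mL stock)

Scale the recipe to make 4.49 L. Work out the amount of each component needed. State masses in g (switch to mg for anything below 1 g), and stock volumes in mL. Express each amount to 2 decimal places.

sodium chloride 48.94 g; sodium bicarbonate 47.59 mL; monosodium phosphate 62.86 g; kanamycin 3.11 mL

Working volume: 4.49 L.
sodium chloride: 1.09 g per 100 mL × 4490 mL ÷ 100 = 48.94 g
sodium bicarbonate: V = C2·V2/C1 = 10.6 mM × 4490 mL ÷ 1000 mM = 47.59 mL
monosodium phosphate: 1.4% w/v = 14 g/L → 14 × 4.49 L = 62.86 g
kanamycin: dilute stock: 14.2 µg/mL × 4490 mL ÷ 20500 µg/mL = 3.11 mL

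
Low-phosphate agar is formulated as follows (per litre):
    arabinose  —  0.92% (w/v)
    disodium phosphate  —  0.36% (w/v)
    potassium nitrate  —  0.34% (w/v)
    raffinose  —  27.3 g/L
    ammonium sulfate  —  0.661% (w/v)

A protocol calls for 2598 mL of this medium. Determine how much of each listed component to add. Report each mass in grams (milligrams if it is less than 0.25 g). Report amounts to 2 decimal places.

arabinose 23.90 g; disodium phosphate 9.35 g; potassium nitrate 8.83 g; raffinose 70.93 g; ammonium sulfate 17.17 g

Scale factor relative to 1 L: 2.598.
arabinose: 0.92% w/v = 9.2 g/L → 9.2 × 2.598 L = 23.90 g
disodium phosphate: 0.36% w/v = 3.6 g/L → 3.6 × 2.598 L = 9.35 g
potassium nitrate: 0.34 g per 100 mL × 2598 mL ÷ 100 = 8.83 g
raffinose: 27.3 g/L × 2.598 L = 70.93 g
ammonium sulfate: 0.661 g per 100 mL × 2598 mL ÷ 100 = 17.17 g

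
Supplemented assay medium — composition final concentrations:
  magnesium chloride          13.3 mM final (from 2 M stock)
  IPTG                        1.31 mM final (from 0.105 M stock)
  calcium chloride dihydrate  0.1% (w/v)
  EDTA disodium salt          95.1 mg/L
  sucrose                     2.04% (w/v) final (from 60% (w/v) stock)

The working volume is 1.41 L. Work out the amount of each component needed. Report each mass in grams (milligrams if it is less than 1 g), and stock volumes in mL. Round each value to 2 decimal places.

Scale factor relative to 1 L: 1.41.
magnesium chloride: C1V1 = C2V2 → 13.3 mM × 1410 mL ÷ 2000 mM = 9.38 mL
IPTG: C1V1 = C2V2 → 1.31 mM × 1410 mL ÷ 105 mM = 17.59 mL
calcium chloride dihydrate: 0.1% w/v = 1 g/L → 1 × 1.41 L = 1.41 g
EDTA disodium salt: 95.1 mg/L × 1.41 L = 134.09 mg
sucrose: V = C2·V2/C1 = 2.04% ÷ 60% × 1410 mL = 47.94 mL

magnesium chloride 9.38 mL; IPTG 17.59 mL; calcium chloride dihydrate 1.41 g; EDTA disodium salt 134.09 mg; sucrose 47.94 mL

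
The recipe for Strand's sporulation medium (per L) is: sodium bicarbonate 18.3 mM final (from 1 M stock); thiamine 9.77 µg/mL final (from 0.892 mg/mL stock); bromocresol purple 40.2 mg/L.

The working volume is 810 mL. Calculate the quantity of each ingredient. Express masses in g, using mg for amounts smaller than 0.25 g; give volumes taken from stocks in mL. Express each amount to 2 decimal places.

sodium bicarbonate 14.82 mL; thiamine 8.87 mL; bromocresol purple 32.56 mg

Target volume = 810 mL = 0.81 L.
sodium bicarbonate: V = C2·V2/C1 = 18.3 mM × 810 mL ÷ 1000 mM = 14.82 mL
thiamine: V = C2·V2/C1 = 9.77 µg/mL × 810 mL ÷ 892 µg/mL = 8.87 mL
bromocresol purple: 40.2 mg/L × 0.81 L = 32.56 mg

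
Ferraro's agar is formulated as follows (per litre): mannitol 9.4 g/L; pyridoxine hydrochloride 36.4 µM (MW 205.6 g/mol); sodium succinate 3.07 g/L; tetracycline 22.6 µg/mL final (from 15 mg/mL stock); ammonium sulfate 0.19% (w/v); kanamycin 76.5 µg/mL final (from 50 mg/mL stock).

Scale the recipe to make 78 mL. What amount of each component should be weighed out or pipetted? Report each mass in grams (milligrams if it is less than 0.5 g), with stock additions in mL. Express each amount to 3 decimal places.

mannitol 0.733 g; pyridoxine hydrochloride 0.584 mg; sodium succinate 239.460 mg; tetracycline 0.118 mL; ammonium sulfate 148.200 mg; kanamycin 0.119 mL

Target volume = 78 mL = 0.078 L.
mannitol: 9.4 g/L × 0.078 L = 0.733 g
pyridoxine hydrochloride: 36.4 µmol/L × 205.6 g/mol × 0.078 L ÷ 1000 = 0.584 mg
sodium succinate: 3.07 g/L × 0.078 L = 0.23946 g = 239.460 mg
tetracycline: dilute stock: 22.6 µg/mL × 78 mL ÷ 15000 µg/mL = 0.118 mL
ammonium sulfate: 0.19 g per 100 mL × 78 mL ÷ 100 = 0.1482 g = 148.200 mg
kanamycin: C1V1 = C2V2 → 76.5 µg/mL × 78 mL ÷ 50000 µg/mL = 0.119 mL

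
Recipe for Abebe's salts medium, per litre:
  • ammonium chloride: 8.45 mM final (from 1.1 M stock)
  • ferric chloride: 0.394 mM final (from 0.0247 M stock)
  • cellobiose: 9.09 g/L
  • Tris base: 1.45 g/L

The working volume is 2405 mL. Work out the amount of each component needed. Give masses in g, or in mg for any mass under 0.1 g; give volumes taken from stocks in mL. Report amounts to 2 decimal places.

ammonium chloride 18.47 mL; ferric chloride 38.36 mL; cellobiose 21.86 g; Tris base 3.49 g

Target volume = 2405 mL = 2.405 L.
ammonium chloride: C1V1 = C2V2 → 8.45 mM × 2405 mL ÷ 1100 mM = 18.47 mL
ferric chloride: dilute stock: 0.394 mM × 2405 mL ÷ 24.7 mM = 38.36 mL
cellobiose: 9.09 g/L × 2.405 L = 21.86 g
Tris base: 1.45 g/L × 2.405 L = 3.49 g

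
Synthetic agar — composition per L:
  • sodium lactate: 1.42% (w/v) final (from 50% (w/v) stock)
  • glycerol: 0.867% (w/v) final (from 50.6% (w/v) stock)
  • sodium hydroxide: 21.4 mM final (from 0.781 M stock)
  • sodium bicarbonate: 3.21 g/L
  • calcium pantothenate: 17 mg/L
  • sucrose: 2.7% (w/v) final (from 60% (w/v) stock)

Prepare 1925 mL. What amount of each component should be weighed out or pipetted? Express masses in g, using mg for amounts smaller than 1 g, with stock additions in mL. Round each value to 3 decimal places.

sodium lactate 54.670 mL; glycerol 32.984 mL; sodium hydroxide 52.746 mL; sodium bicarbonate 6.179 g; calcium pantothenate 32.725 mg; sucrose 86.625 mL

Working volume: 1925 mL = 1.925 L.
sodium lactate: dilute stock: 1.42% ÷ 50% × 1925 mL = 54.670 mL
glycerol: V = C2·V2/C1 = 0.867% ÷ 50.6% × 1925 mL = 32.984 mL
sodium hydroxide: dilute stock: 21.4 mM × 1925 mL ÷ 781 mM = 52.746 mL
sodium bicarbonate: 3.21 g/L × 1.925 L = 6.179 g
calcium pantothenate: 17 mg/L × 1.925 L = 32.725 mg
sucrose: V = C2·V2/C1 = 2.7% ÷ 60% × 1925 mL = 86.625 mL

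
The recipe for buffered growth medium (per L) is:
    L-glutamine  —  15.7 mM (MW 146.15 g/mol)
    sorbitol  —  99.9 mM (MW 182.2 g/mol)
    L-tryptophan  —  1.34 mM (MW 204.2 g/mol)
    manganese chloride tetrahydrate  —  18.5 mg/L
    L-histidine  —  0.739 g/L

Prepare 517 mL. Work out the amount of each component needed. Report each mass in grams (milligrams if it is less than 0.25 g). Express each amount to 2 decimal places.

L-glutamine 1.19 g; sorbitol 9.41 g; L-tryptophan 141.47 mg; manganese chloride tetrahydrate 9.56 mg; L-histidine 0.38 g

Working volume: 517 mL = 0.517 L.
L-glutamine: 15.7 mmol/L × 146.15 g/mol × 0.517 L ÷ 1000 = 1.19 g
sorbitol: 99.9 mmol/L × 182.2 g/mol × 0.517 L ÷ 1000 = 9.41 g
L-tryptophan: 1.34 mmol/L × 204.2 mg/mmol × 0.517 L = 141.47 mg
manganese chloride tetrahydrate: 18.5 mg/L × 0.517 L = 9.56 mg
L-histidine: 0.739 g/L × 0.517 L = 0.38 g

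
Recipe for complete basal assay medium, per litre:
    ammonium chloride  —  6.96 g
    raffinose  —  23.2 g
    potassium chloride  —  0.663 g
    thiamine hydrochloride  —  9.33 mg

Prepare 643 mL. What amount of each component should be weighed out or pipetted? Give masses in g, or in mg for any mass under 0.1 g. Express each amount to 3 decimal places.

Ratio of target to recipe volume: 643 / 1000 = 0.643.
ammonium chloride: 6.96 g × (643 mL / 1000 mL) = 4.475 g
raffinose: 23.2 g × (643 mL / 1000 mL) = 14.918 g
potassium chloride: 0.663 g × (643 mL / 1000 mL) = 0.426 g
thiamine hydrochloride: 9.33 mg × (643 mL / 1000 mL) = 5.999 mg

ammonium chloride 4.475 g; raffinose 14.918 g; potassium chloride 0.426 g; thiamine hydrochloride 5.999 mg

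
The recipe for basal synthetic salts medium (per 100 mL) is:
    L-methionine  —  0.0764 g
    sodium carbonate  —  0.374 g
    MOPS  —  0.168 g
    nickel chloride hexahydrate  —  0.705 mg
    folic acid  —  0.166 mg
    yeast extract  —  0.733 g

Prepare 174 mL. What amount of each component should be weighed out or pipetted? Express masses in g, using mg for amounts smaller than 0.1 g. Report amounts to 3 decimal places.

Scale factor = 174 mL / 100 mL = 1.74.
L-methionine: 0.0764 g × (174 mL / 100 mL) = 0.133 g
sodium carbonate: 0.374 g × (174 mL / 100 mL) = 0.651 g
MOPS: 0.168 g × (174 mL / 100 mL) = 0.292 g
nickel chloride hexahydrate: 0.705 mg × (174 mL / 100 mL) = 1.227 mg
folic acid: 0.166 mg × (174 mL / 100 mL) = 0.289 mg
yeast extract: 0.733 g × (174 mL / 100 mL) = 1.275 g

L-methionine 0.133 g; sodium carbonate 0.651 g; MOPS 0.292 g; nickel chloride hexahydrate 1.227 mg; folic acid 0.289 mg; yeast extract 1.275 g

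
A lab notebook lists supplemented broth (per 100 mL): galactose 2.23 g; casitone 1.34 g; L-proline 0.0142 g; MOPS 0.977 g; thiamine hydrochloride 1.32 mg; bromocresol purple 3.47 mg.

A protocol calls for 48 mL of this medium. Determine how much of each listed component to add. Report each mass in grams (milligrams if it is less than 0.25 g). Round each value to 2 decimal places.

Scale factor = 48 mL / 100 mL = 0.48.
galactose: 2.23 g × (48 mL / 100 mL) = 1.07 g
casitone: 1.34 g × (48 mL / 100 mL) = 0.64 g
L-proline: 0.0142 g × (48 mL / 100 mL) = 0.006816 g = 6.82 mg
MOPS: 0.977 g × (48 mL / 100 mL) = 0.47 g
thiamine hydrochloride: 1.32 mg × (48 mL / 100 mL) = 0.63 mg
bromocresol purple: 3.47 mg × (48 mL / 100 mL) = 1.67 mg

galactose 1.07 g; casitone 0.64 g; L-proline 6.82 mg; MOPS 0.47 g; thiamine hydrochloride 0.63 mg; bromocresol purple 1.67 mg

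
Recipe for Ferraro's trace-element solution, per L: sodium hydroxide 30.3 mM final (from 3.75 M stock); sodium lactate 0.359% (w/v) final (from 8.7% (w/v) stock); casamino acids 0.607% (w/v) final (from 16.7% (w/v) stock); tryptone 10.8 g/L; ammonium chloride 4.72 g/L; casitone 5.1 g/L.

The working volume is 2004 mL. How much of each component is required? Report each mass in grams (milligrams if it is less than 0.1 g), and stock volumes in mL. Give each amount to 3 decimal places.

sodium hydroxide 16.192 mL; sodium lactate 82.694 mL; casamino acids 72.840 mL; tryptone 21.643 g; ammonium chloride 9.459 g; casitone 10.220 g

Working volume: 2004 mL = 2.004 L.
sodium hydroxide: C1V1 = C2V2 → 30.3 mM × 2004 mL ÷ 3750 mM = 16.192 mL
sodium lactate: C1V1 = C2V2 → 0.359% ÷ 8.7% × 2004 mL = 82.694 mL
casamino acids: C1V1 = C2V2 → 0.607% ÷ 16.7% × 2004 mL = 72.840 mL
tryptone: 10.8 g/L × 2.004 L = 21.643 g
ammonium chloride: 4.72 g/L × 2.004 L = 9.459 g
casitone: 5.1 g/L × 2.004 L = 10.220 g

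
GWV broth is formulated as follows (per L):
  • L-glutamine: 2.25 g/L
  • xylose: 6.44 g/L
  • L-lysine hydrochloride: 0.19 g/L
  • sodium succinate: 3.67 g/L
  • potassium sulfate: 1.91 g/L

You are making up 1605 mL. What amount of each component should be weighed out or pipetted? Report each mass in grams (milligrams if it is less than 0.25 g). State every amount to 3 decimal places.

L-glutamine 3.611 g; xylose 10.336 g; L-lysine hydrochloride 0.305 g; sodium succinate 5.890 g; potassium sulfate 3.066 g

Working volume: 1605 mL = 1.605 L.
L-glutamine: 2.25 g/L × 1.605 L = 3.611 g
xylose: 6.44 g/L × 1.605 L = 10.336 g
L-lysine hydrochloride: 0.19 g/L × 1.605 L = 0.305 g
sodium succinate: 3.67 g/L × 1.605 L = 5.890 g
potassium sulfate: 1.91 g/L × 1.605 L = 3.066 g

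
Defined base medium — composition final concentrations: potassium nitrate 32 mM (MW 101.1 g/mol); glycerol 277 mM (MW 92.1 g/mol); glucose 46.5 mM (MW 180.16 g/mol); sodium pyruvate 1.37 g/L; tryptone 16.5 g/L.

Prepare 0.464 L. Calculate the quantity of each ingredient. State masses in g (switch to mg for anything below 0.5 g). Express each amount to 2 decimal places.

potassium nitrate 1.50 g; glycerol 11.84 g; glucose 3.89 g; sodium pyruvate 0.64 g; tryptone 7.66 g

Working volume: 0.464 L.
potassium nitrate: 32 mmol/L × 101.1 g/mol × 0.464 L ÷ 1000 = 1.50 g
glycerol: 277 mmol/L × 92.1 g/mol × 0.464 L ÷ 1000 = 11.84 g
glucose: 46.5 mmol/L × 180.16 g/mol × 0.464 L ÷ 1000 = 3.89 g
sodium pyruvate: 1.37 g/L × 0.464 L = 0.64 g
tryptone: 16.5 g/L × 0.464 L = 7.66 g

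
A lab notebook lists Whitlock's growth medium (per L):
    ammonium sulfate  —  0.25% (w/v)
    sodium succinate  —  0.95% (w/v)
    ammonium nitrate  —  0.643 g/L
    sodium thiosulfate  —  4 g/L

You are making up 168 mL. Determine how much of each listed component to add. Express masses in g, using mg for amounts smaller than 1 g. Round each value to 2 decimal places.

Scale factor relative to 1 L: 0.168.
ammonium sulfate: 0.25 g per 100 mL × 168 mL ÷ 100 = 0.42 g = 420.00 mg
sodium succinate: 0.95 g per 100 mL × 168 mL ÷ 100 = 1.60 g
ammonium nitrate: 0.643 g/L × 0.168 L = 0.108024 g = 108.02 mg
sodium thiosulfate: 4 g/L × 0.168 L = 0.672 g = 672.00 mg

ammonium sulfate 420.00 mg; sodium succinate 1.60 g; ammonium nitrate 108.02 mg; sodium thiosulfate 672.00 mg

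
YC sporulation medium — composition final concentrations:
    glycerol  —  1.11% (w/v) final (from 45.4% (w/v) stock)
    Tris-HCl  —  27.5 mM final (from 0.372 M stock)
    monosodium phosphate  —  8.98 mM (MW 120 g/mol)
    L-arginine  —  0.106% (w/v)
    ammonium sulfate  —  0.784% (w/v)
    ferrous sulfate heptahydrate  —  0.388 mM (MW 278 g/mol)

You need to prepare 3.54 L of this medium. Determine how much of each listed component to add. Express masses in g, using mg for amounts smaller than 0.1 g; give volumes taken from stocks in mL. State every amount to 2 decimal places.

Scale factor relative to 1 L: 3.54.
glycerol: dilute stock: 1.11% ÷ 45.4% × 3540 mL = 86.55 mL
Tris-HCl: C1V1 = C2V2 → 27.5 mM × 3540 mL ÷ 372 mM = 261.69 mL
monosodium phosphate: 8.98 mmol/L × 120 g/mol × 3.54 L ÷ 1000 = 3.81 g
L-arginine: 0.106% w/v = 1.06 g/L → 1.06 × 3.54 L = 3.75 g
ammonium sulfate: 0.784% w/v = 7.84 g/L → 7.84 × 3.54 L = 27.75 g
ferrous sulfate heptahydrate: 0.388 mmol/L × 278 g/mol × 3.54 L ÷ 1000 = 0.38 g

glycerol 86.55 mL; Tris-HCl 261.69 mL; monosodium phosphate 3.81 g; L-arginine 3.75 g; ammonium sulfate 27.75 g; ferrous sulfate heptahydrate 0.38 g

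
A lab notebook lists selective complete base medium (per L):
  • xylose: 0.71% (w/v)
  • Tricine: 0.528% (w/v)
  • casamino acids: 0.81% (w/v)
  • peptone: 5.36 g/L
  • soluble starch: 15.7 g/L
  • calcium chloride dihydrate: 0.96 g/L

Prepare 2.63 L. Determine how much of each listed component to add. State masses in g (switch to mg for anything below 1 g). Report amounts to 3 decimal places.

xylose 18.673 g; Tricine 13.886 g; casamino acids 21.303 g; peptone 14.097 g; soluble starch 41.291 g; calcium chloride dihydrate 2.525 g

Working volume: 2.63 L.
xylose: 0.71 g per 100 mL × 2630 mL ÷ 100 = 18.673 g
Tricine: 0.528% w/v = 5.28 g/L → 5.28 × 2.63 L = 13.886 g
casamino acids: 0.81% w/v = 8.1 g/L → 8.1 × 2.63 L = 21.303 g
peptone: 5.36 g/L × 2.63 L = 14.097 g
soluble starch: 15.7 g/L × 2.63 L = 41.291 g
calcium chloride dihydrate: 0.96 g/L × 2.63 L = 2.525 g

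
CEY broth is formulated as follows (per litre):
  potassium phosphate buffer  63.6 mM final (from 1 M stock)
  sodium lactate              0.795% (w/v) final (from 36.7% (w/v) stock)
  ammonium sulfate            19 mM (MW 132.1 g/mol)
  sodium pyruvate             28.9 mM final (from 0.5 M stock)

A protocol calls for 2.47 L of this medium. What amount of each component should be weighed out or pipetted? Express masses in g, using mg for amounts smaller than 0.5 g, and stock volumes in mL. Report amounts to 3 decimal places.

potassium phosphate buffer 157.092 mL; sodium lactate 53.505 mL; ammonium sulfate 6.199 g; sodium pyruvate 142.766 mL

Scale factor relative to 1 L: 2.47.
potassium phosphate buffer: dilute stock: 63.6 mM × 2470 mL ÷ 1000 mM = 157.092 mL
sodium lactate: C1V1 = C2V2 → 0.795% ÷ 36.7% × 2470 mL = 53.505 mL
ammonium sulfate: 19 mmol/L × 132.1 g/mol × 2.47 L ÷ 1000 = 6.199 g
sodium pyruvate: dilute stock: 28.9 mM × 2470 mL ÷ 500 mM = 142.766 mL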